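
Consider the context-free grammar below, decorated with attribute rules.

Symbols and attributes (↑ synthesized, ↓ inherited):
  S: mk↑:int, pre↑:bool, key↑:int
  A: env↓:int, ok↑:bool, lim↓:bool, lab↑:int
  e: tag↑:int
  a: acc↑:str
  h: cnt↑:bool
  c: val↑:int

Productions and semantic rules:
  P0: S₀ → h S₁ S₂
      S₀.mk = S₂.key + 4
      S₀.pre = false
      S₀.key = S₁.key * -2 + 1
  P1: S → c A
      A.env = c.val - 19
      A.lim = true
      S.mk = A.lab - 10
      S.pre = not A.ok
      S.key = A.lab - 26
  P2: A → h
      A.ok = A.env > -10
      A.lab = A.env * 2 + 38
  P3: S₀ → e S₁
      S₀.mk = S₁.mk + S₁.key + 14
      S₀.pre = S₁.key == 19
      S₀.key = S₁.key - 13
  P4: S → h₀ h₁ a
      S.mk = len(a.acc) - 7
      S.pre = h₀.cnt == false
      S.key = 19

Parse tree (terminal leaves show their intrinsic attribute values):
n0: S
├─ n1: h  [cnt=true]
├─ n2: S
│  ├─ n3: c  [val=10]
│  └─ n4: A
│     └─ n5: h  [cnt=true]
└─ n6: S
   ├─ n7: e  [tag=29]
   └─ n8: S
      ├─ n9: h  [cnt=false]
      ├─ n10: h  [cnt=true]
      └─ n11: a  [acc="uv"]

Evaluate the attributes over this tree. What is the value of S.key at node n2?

-6

1. n1.cnt = true  [terminal]
2. n3.val = 10  [terminal]
3. n4.env = -9  [c.val - 19]
4. n4.lim = true  [true]
5. n5.cnt = true  [terminal]
6. n4.ok = true  [A.env > -10]
7. n4.lab = 20  [A.env * 2 + 38]
8. n2.mk = 10  [A.lab - 10]
9. n2.pre = false  [not A.ok]
10. n2.key = -6  [A.lab - 26]
11. n7.tag = 29  [terminal]
12. n9.cnt = false  [terminal]
13. n10.cnt = true  [terminal]
14. n11.acc = "uv"  [terminal]
15. n8.mk = -5  [len(a.acc) - 7]
16. n8.pre = true  [h₀.cnt == false]
17. n8.key = 19  [19]
18. n6.mk = 28  [S₁.mk + S₁.key + 14]
19. n6.pre = true  [S₁.key == 19]
20. n6.key = 6  [S₁.key - 13]
21. n0.mk = 10  [S₂.key + 4]
22. n0.pre = false  [false]
23. n0.key = 13  [S₁.key * -2 + 1]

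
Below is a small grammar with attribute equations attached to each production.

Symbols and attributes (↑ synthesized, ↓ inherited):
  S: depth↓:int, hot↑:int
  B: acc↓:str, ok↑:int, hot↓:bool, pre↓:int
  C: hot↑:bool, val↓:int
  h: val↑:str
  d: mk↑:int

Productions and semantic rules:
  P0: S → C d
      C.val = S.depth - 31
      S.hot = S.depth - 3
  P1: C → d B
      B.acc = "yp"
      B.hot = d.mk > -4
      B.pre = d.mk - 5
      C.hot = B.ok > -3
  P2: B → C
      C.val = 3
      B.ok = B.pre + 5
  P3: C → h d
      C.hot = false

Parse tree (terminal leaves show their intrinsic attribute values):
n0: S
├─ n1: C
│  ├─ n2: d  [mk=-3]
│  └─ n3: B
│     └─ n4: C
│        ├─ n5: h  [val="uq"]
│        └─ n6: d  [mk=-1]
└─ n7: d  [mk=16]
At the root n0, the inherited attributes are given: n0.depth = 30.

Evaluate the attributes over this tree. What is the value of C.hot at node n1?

1. n0.depth = 30  [given at root]
2. n1.val = -1  [S.depth - 31]
3. n2.mk = -3  [terminal]
4. n3.acc = "yp"  ["yp"]
5. n3.hot = true  [d.mk > -4]
6. n3.pre = -8  [d.mk - 5]
7. n4.val = 3  [3]
8. n5.val = "uq"  [terminal]
9. n6.mk = -1  [terminal]
10. n4.hot = false  [false]
11. n3.ok = -3  [B.pre + 5]
12. n1.hot = false  [B.ok > -3]
13. n7.mk = 16  [terminal]
14. n0.hot = 27  [S.depth - 3]

false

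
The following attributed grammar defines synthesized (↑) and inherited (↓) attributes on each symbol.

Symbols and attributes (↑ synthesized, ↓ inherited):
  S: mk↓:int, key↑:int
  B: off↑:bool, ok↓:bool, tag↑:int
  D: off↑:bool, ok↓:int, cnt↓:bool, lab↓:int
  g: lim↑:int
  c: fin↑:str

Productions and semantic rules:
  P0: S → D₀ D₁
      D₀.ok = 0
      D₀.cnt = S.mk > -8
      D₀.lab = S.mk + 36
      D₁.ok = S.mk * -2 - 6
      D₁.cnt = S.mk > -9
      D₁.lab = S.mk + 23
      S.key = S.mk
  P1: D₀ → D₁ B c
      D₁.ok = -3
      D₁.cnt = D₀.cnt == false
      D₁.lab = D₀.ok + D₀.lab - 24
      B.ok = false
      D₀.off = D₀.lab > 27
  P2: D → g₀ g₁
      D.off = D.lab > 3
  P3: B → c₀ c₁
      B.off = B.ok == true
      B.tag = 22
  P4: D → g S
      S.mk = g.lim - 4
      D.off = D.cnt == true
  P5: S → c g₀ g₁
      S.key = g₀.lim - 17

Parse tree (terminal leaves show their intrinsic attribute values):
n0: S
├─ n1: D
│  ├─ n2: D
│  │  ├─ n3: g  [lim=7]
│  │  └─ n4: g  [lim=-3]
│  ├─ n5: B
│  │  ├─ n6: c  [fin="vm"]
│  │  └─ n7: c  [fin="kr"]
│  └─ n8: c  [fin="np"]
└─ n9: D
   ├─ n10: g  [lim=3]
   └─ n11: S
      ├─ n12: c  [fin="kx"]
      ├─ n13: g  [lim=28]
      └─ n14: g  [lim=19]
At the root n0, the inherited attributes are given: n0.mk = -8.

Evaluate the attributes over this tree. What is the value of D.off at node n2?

true

1. n0.mk = -8  [given at root]
2. n1.ok = 0  [0]
3. n1.cnt = false  [S.mk > -8]
4. n1.lab = 28  [S.mk + 36]
5. n2.ok = -3  [-3]
6. n2.cnt = true  [D₀.cnt == false]
7. n2.lab = 4  [D₀.ok + D₀.lab - 24]
8. n3.lim = 7  [terminal]
9. n4.lim = -3  [terminal]
10. n2.off = true  [D.lab > 3]
11. n5.ok = false  [false]
12. n6.fin = "vm"  [terminal]
13. n7.fin = "kr"  [terminal]
14. n5.off = false  [B.ok == true]
15. n5.tag = 22  [22]
16. n8.fin = "np"  [terminal]
17. n1.off = true  [D₀.lab > 27]
18. n9.ok = 10  [S.mk * -2 - 6]
19. n9.cnt = true  [S.mk > -9]
20. n9.lab = 15  [S.mk + 23]
21. n10.lim = 3  [terminal]
22. n11.mk = -1  [g.lim - 4]
23. n12.fin = "kx"  [terminal]
24. n13.lim = 28  [terminal]
25. n14.lim = 19  [terminal]
26. n11.key = 11  [g₀.lim - 17]
27. n9.off = true  [D.cnt == true]
28. n0.key = -8  [S.mk]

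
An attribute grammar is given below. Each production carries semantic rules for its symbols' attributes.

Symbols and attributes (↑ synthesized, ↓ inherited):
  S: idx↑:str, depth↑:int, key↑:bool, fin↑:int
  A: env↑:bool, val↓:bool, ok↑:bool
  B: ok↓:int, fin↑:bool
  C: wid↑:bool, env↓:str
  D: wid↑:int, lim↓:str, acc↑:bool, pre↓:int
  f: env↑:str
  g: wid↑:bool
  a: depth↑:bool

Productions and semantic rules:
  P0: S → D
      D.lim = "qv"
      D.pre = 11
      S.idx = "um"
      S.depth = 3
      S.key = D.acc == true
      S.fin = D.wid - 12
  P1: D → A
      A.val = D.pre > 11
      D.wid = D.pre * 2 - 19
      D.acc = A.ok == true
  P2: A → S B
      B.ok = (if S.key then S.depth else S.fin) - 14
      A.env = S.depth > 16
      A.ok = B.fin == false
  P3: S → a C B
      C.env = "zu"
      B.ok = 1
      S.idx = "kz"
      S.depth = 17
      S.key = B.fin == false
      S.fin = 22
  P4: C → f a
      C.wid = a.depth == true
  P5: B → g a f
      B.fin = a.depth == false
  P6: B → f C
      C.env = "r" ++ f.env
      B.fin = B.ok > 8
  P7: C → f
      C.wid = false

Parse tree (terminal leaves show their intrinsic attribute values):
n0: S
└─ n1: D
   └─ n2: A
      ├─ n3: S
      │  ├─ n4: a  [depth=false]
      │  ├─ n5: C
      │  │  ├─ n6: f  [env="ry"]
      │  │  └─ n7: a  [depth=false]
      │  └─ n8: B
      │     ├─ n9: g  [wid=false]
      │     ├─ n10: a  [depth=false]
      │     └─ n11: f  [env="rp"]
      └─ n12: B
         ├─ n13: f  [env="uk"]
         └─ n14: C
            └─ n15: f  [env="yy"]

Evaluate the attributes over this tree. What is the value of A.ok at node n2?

true

1. n1.lim = "qv"  ["qv"]
2. n1.pre = 11  [11]
3. n2.val = false  [D.pre > 11]
4. n4.depth = false  [terminal]
5. n5.env = "zu"  ["zu"]
6. n6.env = "ry"  [terminal]
7. n7.depth = false  [terminal]
8. n5.wid = false  [a.depth == true]
9. n8.ok = 1  [1]
10. n9.wid = false  [terminal]
11. n10.depth = false  [terminal]
12. n11.env = "rp"  [terminal]
13. n8.fin = true  [a.depth == false]
14. n3.idx = "kz"  ["kz"]
15. n3.depth = 17  [17]
16. n3.key = false  [B.fin == false]
17. n3.fin = 22  [22]
18. n12.ok = 8  [(if S.key then S.depth else S.fin) - 14]
19. n13.env = "uk"  [terminal]
20. n14.env = "ruk"  ["r" ++ f.env]
21. n15.env = "yy"  [terminal]
22. n14.wid = false  [false]
23. n12.fin = false  [B.ok > 8]
24. n2.env = true  [S.depth > 16]
25. n2.ok = true  [B.fin == false]
26. n1.wid = 3  [D.pre * 2 - 19]
27. n1.acc = true  [A.ok == true]
28. n0.idx = "um"  ["um"]
29. n0.depth = 3  [3]
30. n0.key = true  [D.acc == true]
31. n0.fin = -9  [D.wid - 12]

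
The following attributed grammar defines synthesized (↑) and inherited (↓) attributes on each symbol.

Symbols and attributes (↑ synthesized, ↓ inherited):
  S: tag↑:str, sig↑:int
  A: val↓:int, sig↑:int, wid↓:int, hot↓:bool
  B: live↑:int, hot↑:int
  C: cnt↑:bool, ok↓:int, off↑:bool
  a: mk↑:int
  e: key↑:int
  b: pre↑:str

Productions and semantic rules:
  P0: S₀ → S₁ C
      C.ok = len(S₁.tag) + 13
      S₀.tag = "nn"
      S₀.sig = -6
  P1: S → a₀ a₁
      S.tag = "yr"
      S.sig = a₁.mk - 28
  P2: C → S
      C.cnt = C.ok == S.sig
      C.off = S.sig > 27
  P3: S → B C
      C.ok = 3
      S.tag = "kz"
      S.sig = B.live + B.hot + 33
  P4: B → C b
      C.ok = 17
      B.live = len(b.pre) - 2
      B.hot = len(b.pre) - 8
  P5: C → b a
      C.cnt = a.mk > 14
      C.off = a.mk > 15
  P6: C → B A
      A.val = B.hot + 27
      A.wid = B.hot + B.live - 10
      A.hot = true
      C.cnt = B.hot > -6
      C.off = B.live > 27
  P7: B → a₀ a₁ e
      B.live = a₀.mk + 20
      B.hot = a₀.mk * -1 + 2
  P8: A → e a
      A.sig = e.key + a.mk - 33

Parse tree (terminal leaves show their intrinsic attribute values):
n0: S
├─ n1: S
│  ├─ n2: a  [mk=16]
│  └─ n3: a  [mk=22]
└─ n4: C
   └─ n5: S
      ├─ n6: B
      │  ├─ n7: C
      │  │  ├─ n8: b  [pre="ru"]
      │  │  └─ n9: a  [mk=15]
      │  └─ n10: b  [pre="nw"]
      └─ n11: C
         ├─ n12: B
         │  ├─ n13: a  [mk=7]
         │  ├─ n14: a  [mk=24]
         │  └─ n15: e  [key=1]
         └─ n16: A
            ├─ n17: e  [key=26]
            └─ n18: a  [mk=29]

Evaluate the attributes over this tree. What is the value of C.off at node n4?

false

1. n2.mk = 16  [terminal]
2. n3.mk = 22  [terminal]
3. n1.tag = "yr"  ["yr"]
4. n1.sig = -6  [a₁.mk - 28]
5. n4.ok = 15  [len(S₁.tag) + 13]
6. n7.ok = 17  [17]
7. n8.pre = "ru"  [terminal]
8. n9.mk = 15  [terminal]
9. n7.cnt = true  [a.mk > 14]
10. n7.off = false  [a.mk > 15]
11. n10.pre = "nw"  [terminal]
12. n6.live = 0  [len(b.pre) - 2]
13. n6.hot = -6  [len(b.pre) - 8]
14. n11.ok = 3  [3]
15. n13.mk = 7  [terminal]
16. n14.mk = 24  [terminal]
17. n15.key = 1  [terminal]
18. n12.live = 27  [a₀.mk + 20]
19. n12.hot = -5  [a₀.mk * -1 + 2]
20. n16.val = 22  [B.hot + 27]
21. n16.wid = 12  [B.hot + B.live - 10]
22. n16.hot = true  [true]
23. n17.key = 26  [terminal]
24. n18.mk = 29  [terminal]
25. n16.sig = 22  [e.key + a.mk - 33]
26. n11.cnt = true  [B.hot > -6]
27. n11.off = false  [B.live > 27]
28. n5.tag = "kz"  ["kz"]
29. n5.sig = 27  [B.live + B.hot + 33]
30. n4.cnt = false  [C.ok == S.sig]
31. n4.off = false  [S.sig > 27]
32. n0.tag = "nn"  ["nn"]
33. n0.sig = -6  [-6]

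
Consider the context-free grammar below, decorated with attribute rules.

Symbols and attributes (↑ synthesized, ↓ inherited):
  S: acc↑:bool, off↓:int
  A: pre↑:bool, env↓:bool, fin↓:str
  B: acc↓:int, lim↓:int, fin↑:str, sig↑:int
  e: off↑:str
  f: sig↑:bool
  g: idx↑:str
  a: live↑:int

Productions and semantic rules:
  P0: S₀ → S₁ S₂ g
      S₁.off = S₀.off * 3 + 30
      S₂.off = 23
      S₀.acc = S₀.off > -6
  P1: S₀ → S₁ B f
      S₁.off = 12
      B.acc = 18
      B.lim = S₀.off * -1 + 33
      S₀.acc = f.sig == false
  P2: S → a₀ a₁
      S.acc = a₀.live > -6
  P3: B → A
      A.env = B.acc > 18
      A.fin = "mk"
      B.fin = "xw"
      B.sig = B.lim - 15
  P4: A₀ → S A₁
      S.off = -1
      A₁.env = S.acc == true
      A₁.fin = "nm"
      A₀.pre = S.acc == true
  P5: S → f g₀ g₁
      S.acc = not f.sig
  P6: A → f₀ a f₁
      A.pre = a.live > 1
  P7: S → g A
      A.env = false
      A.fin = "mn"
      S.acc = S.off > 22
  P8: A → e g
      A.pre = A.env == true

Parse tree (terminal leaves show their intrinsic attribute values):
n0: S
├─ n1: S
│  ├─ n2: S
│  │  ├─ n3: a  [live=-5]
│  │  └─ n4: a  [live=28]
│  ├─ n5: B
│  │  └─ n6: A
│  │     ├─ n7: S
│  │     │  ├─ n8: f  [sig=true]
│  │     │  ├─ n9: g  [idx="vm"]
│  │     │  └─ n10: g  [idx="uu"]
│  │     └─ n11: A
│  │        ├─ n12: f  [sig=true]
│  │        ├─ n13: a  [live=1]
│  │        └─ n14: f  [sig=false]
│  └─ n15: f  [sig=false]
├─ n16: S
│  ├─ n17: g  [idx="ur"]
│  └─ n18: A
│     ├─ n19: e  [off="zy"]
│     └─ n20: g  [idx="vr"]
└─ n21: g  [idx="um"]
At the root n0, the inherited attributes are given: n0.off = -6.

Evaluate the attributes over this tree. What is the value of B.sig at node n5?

6

1. n0.off = -6  [given at root]
2. n1.off = 12  [S₀.off * 3 + 30]
3. n2.off = 12  [12]
4. n3.live = -5  [terminal]
5. n4.live = 28  [terminal]
6. n2.acc = true  [a₀.live > -6]
7. n5.acc = 18  [18]
8. n5.lim = 21  [S₀.off * -1 + 33]
9. n6.env = false  [B.acc > 18]
10. n6.fin = "mk"  ["mk"]
11. n7.off = -1  [-1]
12. n8.sig = true  [terminal]
13. n9.idx = "vm"  [terminal]
14. n10.idx = "uu"  [terminal]
15. n7.acc = false  [not f.sig]
16. n11.env = false  [S.acc == true]
17. n11.fin = "nm"  ["nm"]
18. n12.sig = true  [terminal]
19. n13.live = 1  [terminal]
20. n14.sig = false  [terminal]
21. n11.pre = false  [a.live > 1]
22. n6.pre = false  [S.acc == true]
23. n5.fin = "xw"  ["xw"]
24. n5.sig = 6  [B.lim - 15]
25. n15.sig = false  [terminal]
26. n1.acc = true  [f.sig == false]
27. n16.off = 23  [23]
28. n17.idx = "ur"  [terminal]
29. n18.env = false  [false]
30. n18.fin = "mn"  ["mn"]
31. n19.off = "zy"  [terminal]
32. n20.idx = "vr"  [terminal]
33. n18.pre = false  [A.env == true]
34. n16.acc = true  [S.off > 22]
35. n21.idx = "um"  [terminal]
36. n0.acc = false  [S₀.off > -6]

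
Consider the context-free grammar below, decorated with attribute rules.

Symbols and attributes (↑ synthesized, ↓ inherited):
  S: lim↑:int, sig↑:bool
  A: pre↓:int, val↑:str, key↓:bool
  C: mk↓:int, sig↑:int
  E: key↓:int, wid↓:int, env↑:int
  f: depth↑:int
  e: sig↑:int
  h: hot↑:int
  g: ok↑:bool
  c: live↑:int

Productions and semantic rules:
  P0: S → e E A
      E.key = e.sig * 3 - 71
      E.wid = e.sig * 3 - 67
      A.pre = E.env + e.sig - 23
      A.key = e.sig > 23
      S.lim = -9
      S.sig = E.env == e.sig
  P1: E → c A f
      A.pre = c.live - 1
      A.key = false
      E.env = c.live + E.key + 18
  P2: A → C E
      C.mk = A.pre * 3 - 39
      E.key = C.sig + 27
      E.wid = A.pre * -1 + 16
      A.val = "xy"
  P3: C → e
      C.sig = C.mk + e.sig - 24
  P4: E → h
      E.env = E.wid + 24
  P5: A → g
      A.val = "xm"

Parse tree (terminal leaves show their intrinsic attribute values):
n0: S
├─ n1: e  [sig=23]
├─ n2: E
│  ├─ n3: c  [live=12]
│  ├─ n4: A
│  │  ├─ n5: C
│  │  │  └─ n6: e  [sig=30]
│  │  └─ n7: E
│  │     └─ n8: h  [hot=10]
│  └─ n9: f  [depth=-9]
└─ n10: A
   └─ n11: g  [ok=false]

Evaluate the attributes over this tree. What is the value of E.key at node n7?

1. n1.sig = 23  [terminal]
2. n2.key = -2  [e.sig * 3 - 71]
3. n2.wid = 2  [e.sig * 3 - 67]
4. n3.live = 12  [terminal]
5. n4.pre = 11  [c.live - 1]
6. n4.key = false  [false]
7. n5.mk = -6  [A.pre * 3 - 39]
8. n6.sig = 30  [terminal]
9. n5.sig = 0  [C.mk + e.sig - 24]
10. n7.key = 27  [C.sig + 27]
11. n7.wid = 5  [A.pre * -1 + 16]
12. n8.hot = 10  [terminal]
13. n7.env = 29  [E.wid + 24]
14. n4.val = "xy"  ["xy"]
15. n9.depth = -9  [terminal]
16. n2.env = 28  [c.live + E.key + 18]
17. n10.pre = 28  [E.env + e.sig - 23]
18. n10.key = false  [e.sig > 23]
19. n11.ok = false  [terminal]
20. n10.val = "xm"  ["xm"]
21. n0.lim = -9  [-9]
22. n0.sig = false  [E.env == e.sig]

27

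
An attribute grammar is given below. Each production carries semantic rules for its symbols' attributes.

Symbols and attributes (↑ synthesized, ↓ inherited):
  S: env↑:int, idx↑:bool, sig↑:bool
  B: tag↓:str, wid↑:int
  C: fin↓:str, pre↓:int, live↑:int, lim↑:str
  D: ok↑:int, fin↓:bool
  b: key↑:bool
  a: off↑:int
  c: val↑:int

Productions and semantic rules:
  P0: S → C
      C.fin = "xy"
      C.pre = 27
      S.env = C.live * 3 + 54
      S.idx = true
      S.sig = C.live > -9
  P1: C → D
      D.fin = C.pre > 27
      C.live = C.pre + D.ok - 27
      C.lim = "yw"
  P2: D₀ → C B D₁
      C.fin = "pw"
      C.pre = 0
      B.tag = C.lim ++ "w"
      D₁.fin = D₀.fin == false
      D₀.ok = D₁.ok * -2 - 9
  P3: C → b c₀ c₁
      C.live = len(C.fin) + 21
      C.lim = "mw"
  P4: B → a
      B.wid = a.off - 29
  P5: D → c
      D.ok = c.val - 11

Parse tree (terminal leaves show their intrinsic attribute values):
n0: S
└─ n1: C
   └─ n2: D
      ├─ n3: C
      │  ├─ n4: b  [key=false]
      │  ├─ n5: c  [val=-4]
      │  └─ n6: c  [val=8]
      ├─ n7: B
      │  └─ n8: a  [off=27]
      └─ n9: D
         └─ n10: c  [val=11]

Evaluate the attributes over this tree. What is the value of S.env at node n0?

27

1. n1.fin = "xy"  ["xy"]
2. n1.pre = 27  [27]
3. n2.fin = false  [C.pre > 27]
4. n3.fin = "pw"  ["pw"]
5. n3.pre = 0  [0]
6. n4.key = false  [terminal]
7. n5.val = -4  [terminal]
8. n6.val = 8  [terminal]
9. n3.live = 23  [len(C.fin) + 21]
10. n3.lim = "mw"  ["mw"]
11. n7.tag = "mww"  [C.lim ++ "w"]
12. n8.off = 27  [terminal]
13. n7.wid = -2  [a.off - 29]
14. n9.fin = true  [D₀.fin == false]
15. n10.val = 11  [terminal]
16. n9.ok = 0  [c.val - 11]
17. n2.ok = -9  [D₁.ok * -2 - 9]
18. n1.live = -9  [C.pre + D.ok - 27]
19. n1.lim = "yw"  ["yw"]
20. n0.env = 27  [C.live * 3 + 54]
21. n0.idx = true  [true]
22. n0.sig = false  [C.live > -9]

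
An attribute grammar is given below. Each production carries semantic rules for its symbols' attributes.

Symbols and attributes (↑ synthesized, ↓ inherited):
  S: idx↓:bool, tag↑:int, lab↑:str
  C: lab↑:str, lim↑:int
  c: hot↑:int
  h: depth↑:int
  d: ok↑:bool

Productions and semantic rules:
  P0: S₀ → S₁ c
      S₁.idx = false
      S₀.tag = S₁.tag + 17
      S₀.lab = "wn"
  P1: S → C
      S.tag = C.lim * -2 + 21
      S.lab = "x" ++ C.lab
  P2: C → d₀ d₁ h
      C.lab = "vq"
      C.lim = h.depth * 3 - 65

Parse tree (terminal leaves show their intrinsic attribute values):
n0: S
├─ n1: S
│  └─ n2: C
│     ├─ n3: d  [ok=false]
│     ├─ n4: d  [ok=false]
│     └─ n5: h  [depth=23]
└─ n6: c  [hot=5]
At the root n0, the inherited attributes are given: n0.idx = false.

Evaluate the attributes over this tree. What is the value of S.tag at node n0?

30

1. n0.idx = false  [given at root]
2. n1.idx = false  [false]
3. n3.ok = false  [terminal]
4. n4.ok = false  [terminal]
5. n5.depth = 23  [terminal]
6. n2.lab = "vq"  ["vq"]
7. n2.lim = 4  [h.depth * 3 - 65]
8. n1.tag = 13  [C.lim * -2 + 21]
9. n1.lab = "xvq"  ["x" ++ C.lab]
10. n6.hot = 5  [terminal]
11. n0.tag = 30  [S₁.tag + 17]
12. n0.lab = "wn"  ["wn"]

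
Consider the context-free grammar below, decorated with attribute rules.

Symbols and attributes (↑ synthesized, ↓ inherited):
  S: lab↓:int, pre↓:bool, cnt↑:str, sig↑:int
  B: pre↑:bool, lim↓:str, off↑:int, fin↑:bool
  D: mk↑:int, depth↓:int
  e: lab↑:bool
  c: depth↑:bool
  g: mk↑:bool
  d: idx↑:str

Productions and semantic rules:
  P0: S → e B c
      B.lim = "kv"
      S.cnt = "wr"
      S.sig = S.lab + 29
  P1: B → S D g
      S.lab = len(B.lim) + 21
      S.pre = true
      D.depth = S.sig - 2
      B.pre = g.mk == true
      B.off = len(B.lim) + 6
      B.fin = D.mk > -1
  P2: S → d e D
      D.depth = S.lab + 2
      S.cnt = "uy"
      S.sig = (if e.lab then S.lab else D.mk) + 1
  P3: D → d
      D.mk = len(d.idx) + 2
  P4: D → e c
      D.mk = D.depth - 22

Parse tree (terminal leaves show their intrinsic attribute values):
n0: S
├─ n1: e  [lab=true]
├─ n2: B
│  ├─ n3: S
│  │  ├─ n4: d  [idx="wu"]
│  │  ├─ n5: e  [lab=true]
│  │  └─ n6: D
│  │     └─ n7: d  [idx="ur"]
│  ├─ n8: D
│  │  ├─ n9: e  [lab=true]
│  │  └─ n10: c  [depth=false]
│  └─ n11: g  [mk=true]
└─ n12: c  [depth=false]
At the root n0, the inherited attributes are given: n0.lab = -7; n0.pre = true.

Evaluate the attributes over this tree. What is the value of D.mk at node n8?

1. n0.lab = -7  [given at root]
2. n0.pre = true  [given at root]
3. n1.lab = true  [terminal]
4. n2.lim = "kv"  ["kv"]
5. n3.lab = 23  [len(B.lim) + 21]
6. n3.pre = true  [true]
7. n4.idx = "wu"  [terminal]
8. n5.lab = true  [terminal]
9. n6.depth = 25  [S.lab + 2]
10. n7.idx = "ur"  [terminal]
11. n6.mk = 4  [len(d.idx) + 2]
12. n3.cnt = "uy"  ["uy"]
13. n3.sig = 24  [(if e.lab then S.lab else D.mk) + 1]
14. n8.depth = 22  [S.sig - 2]
15. n9.lab = true  [terminal]
16. n10.depth = false  [terminal]
17. n8.mk = 0  [D.depth - 22]
18. n11.mk = true  [terminal]
19. n2.pre = true  [g.mk == true]
20. n2.off = 8  [len(B.lim) + 6]
21. n2.fin = true  [D.mk > -1]
22. n12.depth = false  [terminal]
23. n0.cnt = "wr"  ["wr"]
24. n0.sig = 22  [S.lab + 29]

0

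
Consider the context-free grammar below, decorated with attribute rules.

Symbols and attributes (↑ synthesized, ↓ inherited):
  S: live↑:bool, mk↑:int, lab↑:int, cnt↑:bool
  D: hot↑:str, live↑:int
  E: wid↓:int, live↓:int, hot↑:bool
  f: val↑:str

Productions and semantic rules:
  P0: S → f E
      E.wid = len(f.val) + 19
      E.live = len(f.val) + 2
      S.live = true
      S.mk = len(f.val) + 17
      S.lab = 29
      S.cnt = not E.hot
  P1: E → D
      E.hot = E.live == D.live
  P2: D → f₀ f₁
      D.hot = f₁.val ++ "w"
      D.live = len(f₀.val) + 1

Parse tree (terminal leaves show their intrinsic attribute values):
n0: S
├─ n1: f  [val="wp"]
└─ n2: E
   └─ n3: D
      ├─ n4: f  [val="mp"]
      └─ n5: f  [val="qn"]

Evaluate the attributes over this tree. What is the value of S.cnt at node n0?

true

1. n1.val = "wp"  [terminal]
2. n2.wid = 21  [len(f.val) + 19]
3. n2.live = 4  [len(f.val) + 2]
4. n4.val = "mp"  [terminal]
5. n5.val = "qn"  [terminal]
6. n3.hot = "qnw"  [f₁.val ++ "w"]
7. n3.live = 3  [len(f₀.val) + 1]
8. n2.hot = false  [E.live == D.live]
9. n0.live = true  [true]
10. n0.mk = 19  [len(f.val) + 17]
11. n0.lab = 29  [29]
12. n0.cnt = true  [not E.hot]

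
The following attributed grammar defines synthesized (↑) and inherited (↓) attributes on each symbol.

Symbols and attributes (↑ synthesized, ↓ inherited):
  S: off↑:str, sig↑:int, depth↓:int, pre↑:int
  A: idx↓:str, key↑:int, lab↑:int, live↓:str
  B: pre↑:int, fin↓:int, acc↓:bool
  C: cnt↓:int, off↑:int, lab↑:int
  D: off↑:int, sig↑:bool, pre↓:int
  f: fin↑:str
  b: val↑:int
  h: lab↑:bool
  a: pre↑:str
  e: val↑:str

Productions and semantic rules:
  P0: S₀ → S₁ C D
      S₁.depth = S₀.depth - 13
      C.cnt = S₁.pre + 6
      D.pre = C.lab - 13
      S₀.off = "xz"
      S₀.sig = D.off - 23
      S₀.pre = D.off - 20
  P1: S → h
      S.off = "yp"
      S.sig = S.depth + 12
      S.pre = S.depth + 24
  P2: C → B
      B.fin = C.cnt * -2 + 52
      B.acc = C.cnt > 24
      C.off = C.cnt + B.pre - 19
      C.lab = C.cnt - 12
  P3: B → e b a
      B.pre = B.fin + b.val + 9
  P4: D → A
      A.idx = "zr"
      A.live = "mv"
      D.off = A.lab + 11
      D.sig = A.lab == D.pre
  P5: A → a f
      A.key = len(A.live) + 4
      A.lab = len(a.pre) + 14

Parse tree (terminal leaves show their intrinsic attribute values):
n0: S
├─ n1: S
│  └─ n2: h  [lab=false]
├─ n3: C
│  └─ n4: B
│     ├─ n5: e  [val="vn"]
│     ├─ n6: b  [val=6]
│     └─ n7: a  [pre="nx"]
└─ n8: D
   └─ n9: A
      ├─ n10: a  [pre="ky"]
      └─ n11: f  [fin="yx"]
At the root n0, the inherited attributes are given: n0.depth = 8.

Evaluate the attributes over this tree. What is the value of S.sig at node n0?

4

1. n0.depth = 8  [given at root]
2. n1.depth = -5  [S₀.depth - 13]
3. n2.lab = false  [terminal]
4. n1.off = "yp"  ["yp"]
5. n1.sig = 7  [S.depth + 12]
6. n1.pre = 19  [S.depth + 24]
7. n3.cnt = 25  [S₁.pre + 6]
8. n4.fin = 2  [C.cnt * -2 + 52]
9. n4.acc = true  [C.cnt > 24]
10. n5.val = "vn"  [terminal]
11. n6.val = 6  [terminal]
12. n7.pre = "nx"  [terminal]
13. n4.pre = 17  [B.fin + b.val + 9]
14. n3.off = 23  [C.cnt + B.pre - 19]
15. n3.lab = 13  [C.cnt - 12]
16. n8.pre = 0  [C.lab - 13]
17. n9.idx = "zr"  ["zr"]
18. n9.live = "mv"  ["mv"]
19. n10.pre = "ky"  [terminal]
20. n11.fin = "yx"  [terminal]
21. n9.key = 6  [len(A.live) + 4]
22. n9.lab = 16  [len(a.pre) + 14]
23. n8.off = 27  [A.lab + 11]
24. n8.sig = false  [A.lab == D.pre]
25. n0.off = "xz"  ["xz"]
26. n0.sig = 4  [D.off - 23]
27. n0.pre = 7  [D.off - 20]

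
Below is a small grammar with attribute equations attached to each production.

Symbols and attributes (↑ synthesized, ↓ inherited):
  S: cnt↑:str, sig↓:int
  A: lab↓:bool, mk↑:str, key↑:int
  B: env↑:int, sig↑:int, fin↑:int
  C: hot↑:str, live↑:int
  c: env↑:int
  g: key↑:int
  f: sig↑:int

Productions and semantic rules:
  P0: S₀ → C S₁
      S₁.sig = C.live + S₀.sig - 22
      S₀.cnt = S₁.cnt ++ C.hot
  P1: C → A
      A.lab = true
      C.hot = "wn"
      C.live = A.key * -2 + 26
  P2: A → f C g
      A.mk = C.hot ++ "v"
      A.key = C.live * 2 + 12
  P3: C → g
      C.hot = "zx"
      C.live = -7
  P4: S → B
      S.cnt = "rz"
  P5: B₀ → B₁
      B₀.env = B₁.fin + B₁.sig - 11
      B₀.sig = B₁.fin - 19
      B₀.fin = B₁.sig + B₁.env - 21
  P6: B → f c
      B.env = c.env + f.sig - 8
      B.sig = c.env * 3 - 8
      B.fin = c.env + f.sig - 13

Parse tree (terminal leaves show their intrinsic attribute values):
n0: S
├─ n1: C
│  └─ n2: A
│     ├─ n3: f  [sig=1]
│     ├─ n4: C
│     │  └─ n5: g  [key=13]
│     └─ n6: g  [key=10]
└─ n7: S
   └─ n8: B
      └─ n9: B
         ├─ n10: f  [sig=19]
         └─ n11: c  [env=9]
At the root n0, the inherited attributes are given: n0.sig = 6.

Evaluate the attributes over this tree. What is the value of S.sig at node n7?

1. n0.sig = 6  [given at root]
2. n2.lab = true  [true]
3. n3.sig = 1  [terminal]
4. n5.key = 13  [terminal]
5. n4.hot = "zx"  ["zx"]
6. n4.live = -7  [-7]
7. n6.key = 10  [terminal]
8. n2.mk = "zxv"  [C.hot ++ "v"]
9. n2.key = -2  [C.live * 2 + 12]
10. n1.hot = "wn"  ["wn"]
11. n1.live = 30  [A.key * -2 + 26]
12. n7.sig = 14  [C.live + S₀.sig - 22]
13. n10.sig = 19  [terminal]
14. n11.env = 9  [terminal]
15. n9.env = 20  [c.env + f.sig - 8]
16. n9.sig = 19  [c.env * 3 - 8]
17. n9.fin = 15  [c.env + f.sig - 13]
18. n8.env = 23  [B₁.fin + B₁.sig - 11]
19. n8.sig = -4  [B₁.fin - 19]
20. n8.fin = 18  [B₁.sig + B₁.env - 21]
21. n7.cnt = "rz"  ["rz"]
22. n0.cnt = "rzwn"  [S₁.cnt ++ C.hot]

14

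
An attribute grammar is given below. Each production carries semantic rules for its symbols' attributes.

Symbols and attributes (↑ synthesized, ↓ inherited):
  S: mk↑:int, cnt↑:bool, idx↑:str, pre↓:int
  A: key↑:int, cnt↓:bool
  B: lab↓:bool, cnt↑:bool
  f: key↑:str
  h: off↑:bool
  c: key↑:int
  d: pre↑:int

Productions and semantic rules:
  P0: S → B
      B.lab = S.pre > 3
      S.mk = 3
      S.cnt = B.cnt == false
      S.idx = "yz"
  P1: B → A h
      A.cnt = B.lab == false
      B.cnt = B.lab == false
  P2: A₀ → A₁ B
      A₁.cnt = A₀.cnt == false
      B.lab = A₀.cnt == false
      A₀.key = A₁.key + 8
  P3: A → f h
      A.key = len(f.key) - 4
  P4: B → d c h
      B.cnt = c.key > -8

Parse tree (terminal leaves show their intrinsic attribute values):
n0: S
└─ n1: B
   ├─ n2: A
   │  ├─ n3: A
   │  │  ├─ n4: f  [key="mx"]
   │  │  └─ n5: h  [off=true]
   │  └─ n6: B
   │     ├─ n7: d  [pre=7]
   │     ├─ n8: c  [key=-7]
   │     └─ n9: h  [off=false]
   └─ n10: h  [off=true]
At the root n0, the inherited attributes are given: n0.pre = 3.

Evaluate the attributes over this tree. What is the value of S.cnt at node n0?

1. n0.pre = 3  [given at root]
2. n1.lab = false  [S.pre > 3]
3. n2.cnt = true  [B.lab == false]
4. n3.cnt = false  [A₀.cnt == false]
5. n4.key = "mx"  [terminal]
6. n5.off = true  [terminal]
7. n3.key = -2  [len(f.key) - 4]
8. n6.lab = false  [A₀.cnt == false]
9. n7.pre = 7  [terminal]
10. n8.key = -7  [terminal]
11. n9.off = false  [terminal]
12. n6.cnt = true  [c.key > -8]
13. n2.key = 6  [A₁.key + 8]
14. n10.off = true  [terminal]
15. n1.cnt = true  [B.lab == false]
16. n0.mk = 3  [3]
17. n0.cnt = false  [B.cnt == false]
18. n0.idx = "yz"  ["yz"]

false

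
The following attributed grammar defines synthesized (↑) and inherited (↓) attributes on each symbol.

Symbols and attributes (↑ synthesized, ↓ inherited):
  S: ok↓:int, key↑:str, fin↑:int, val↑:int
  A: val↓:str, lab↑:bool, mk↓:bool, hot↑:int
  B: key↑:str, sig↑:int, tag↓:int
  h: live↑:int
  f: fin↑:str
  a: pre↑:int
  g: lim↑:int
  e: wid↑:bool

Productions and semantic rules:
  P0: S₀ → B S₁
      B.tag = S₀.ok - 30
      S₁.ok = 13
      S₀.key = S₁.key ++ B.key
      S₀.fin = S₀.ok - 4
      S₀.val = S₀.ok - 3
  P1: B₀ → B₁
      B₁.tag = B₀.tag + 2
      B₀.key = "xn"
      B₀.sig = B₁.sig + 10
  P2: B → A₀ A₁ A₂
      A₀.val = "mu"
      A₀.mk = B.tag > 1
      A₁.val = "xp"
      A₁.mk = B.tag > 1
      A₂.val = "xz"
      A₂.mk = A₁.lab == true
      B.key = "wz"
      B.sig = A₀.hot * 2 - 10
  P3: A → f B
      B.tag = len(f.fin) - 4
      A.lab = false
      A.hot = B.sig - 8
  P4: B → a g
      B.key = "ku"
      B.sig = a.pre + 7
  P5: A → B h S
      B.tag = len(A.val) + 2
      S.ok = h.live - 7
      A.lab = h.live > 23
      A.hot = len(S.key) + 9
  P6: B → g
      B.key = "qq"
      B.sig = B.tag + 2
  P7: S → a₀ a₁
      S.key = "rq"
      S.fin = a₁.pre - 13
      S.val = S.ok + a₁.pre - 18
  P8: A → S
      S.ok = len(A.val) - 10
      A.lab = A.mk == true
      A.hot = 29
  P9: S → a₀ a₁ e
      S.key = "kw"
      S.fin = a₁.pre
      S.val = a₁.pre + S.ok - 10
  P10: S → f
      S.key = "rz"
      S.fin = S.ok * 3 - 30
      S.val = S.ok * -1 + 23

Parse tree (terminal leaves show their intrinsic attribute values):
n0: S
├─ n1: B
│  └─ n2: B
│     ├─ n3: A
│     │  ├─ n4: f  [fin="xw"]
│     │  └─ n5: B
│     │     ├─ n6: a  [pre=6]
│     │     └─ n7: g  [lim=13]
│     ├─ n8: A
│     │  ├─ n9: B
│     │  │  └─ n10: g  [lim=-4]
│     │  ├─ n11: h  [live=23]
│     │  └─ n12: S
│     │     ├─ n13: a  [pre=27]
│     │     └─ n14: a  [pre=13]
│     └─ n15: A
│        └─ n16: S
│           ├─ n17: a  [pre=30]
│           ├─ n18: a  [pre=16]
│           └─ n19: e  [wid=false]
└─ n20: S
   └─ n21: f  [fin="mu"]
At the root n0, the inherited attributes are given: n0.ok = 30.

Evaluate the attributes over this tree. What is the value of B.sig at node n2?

0

1. n0.ok = 30  [given at root]
2. n1.tag = 0  [S₀.ok - 30]
3. n2.tag = 2  [B₀.tag + 2]
4. n3.val = "mu"  ["mu"]
5. n3.mk = true  [B.tag > 1]
6. n4.fin = "xw"  [terminal]
7. n5.tag = -2  [len(f.fin) - 4]
8. n6.pre = 6  [terminal]
9. n7.lim = 13  [terminal]
10. n5.key = "ku"  ["ku"]
11. n5.sig = 13  [a.pre + 7]
12. n3.lab = false  [false]
13. n3.hot = 5  [B.sig - 8]
14. n8.val = "xp"  ["xp"]
15. n8.mk = true  [B.tag > 1]
16. n9.tag = 4  [len(A.val) + 2]
17. n10.lim = -4  [terminal]
18. n9.key = "qq"  ["qq"]
19. n9.sig = 6  [B.tag + 2]
20. n11.live = 23  [terminal]
21. n12.ok = 16  [h.live - 7]
22. n13.pre = 27  [terminal]
23. n14.pre = 13  [terminal]
24. n12.key = "rq"  ["rq"]
25. n12.fin = 0  [a₁.pre - 13]
26. n12.val = 11  [S.ok + a₁.pre - 18]
27. n8.lab = false  [h.live > 23]
28. n8.hot = 11  [len(S.key) + 9]
29. n15.val = "xz"  ["xz"]
30. n15.mk = false  [A₁.lab == true]
31. n16.ok = -8  [len(A.val) - 10]
32. n17.pre = 30  [terminal]
33. n18.pre = 16  [terminal]
34. n19.wid = false  [terminal]
35. n16.key = "kw"  ["kw"]
36. n16.fin = 16  [a₁.pre]
37. n16.val = -2  [a₁.pre + S.ok - 10]
38. n15.lab = false  [A.mk == true]
39. n15.hot = 29  [29]
40. n2.key = "wz"  ["wz"]
41. n2.sig = 0  [A₀.hot * 2 - 10]
42. n1.key = "xn"  ["xn"]
43. n1.sig = 10  [B₁.sig + 10]
44. n20.ok = 13  [13]
45. n21.fin = "mu"  [terminal]
46. n20.key = "rz"  ["rz"]
47. n20.fin = 9  [S.ok * 3 - 30]
48. n20.val = 10  [S.ok * -1 + 23]
49. n0.key = "rzxn"  [S₁.key ++ B.key]
50. n0.fin = 26  [S₀.ok - 4]
51. n0.val = 27  [S₀.ok - 3]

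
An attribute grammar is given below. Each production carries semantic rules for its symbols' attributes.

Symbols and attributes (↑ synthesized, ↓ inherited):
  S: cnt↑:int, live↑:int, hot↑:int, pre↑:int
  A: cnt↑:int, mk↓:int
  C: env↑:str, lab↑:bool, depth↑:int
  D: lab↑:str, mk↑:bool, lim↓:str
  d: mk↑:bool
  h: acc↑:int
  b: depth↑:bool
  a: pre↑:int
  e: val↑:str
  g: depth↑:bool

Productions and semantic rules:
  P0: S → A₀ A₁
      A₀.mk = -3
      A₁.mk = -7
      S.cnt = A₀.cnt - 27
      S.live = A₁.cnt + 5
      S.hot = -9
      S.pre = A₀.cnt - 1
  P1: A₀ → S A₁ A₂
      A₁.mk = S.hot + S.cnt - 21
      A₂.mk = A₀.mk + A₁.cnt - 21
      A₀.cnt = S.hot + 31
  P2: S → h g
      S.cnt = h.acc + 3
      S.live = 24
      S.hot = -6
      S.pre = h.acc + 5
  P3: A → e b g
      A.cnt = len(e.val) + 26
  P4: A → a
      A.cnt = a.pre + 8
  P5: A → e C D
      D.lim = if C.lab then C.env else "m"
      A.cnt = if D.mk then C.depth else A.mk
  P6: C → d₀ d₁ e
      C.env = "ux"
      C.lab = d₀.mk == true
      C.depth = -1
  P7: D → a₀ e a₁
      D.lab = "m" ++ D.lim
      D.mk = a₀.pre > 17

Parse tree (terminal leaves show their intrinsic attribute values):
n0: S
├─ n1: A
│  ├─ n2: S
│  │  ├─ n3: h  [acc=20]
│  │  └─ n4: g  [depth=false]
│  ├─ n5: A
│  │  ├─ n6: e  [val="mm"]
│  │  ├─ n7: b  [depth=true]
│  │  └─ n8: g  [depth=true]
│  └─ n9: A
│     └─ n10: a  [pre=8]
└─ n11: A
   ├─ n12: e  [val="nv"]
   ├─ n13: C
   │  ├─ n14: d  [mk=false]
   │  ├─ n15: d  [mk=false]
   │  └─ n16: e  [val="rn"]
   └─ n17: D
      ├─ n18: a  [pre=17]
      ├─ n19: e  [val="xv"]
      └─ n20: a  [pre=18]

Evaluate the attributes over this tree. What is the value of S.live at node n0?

-2

1. n1.mk = -3  [-3]
2. n3.acc = 20  [terminal]
3. n4.depth = false  [terminal]
4. n2.cnt = 23  [h.acc + 3]
5. n2.live = 24  [24]
6. n2.hot = -6  [-6]
7. n2.pre = 25  [h.acc + 5]
8. n5.mk = -4  [S.hot + S.cnt - 21]
9. n6.val = "mm"  [terminal]
10. n7.depth = true  [terminal]
11. n8.depth = true  [terminal]
12. n5.cnt = 28  [len(e.val) + 26]
13. n9.mk = 4  [A₀.mk + A₁.cnt - 21]
14. n10.pre = 8  [terminal]
15. n9.cnt = 16  [a.pre + 8]
16. n1.cnt = 25  [S.hot + 31]
17. n11.mk = -7  [-7]
18. n12.val = "nv"  [terminal]
19. n14.mk = false  [terminal]
20. n15.mk = false  [terminal]
21. n16.val = "rn"  [terminal]
22. n13.env = "ux"  ["ux"]
23. n13.lab = false  [d₀.mk == true]
24. n13.depth = -1  [-1]
25. n17.lim = "m"  [if C.lab then C.env else "m"]
26. n18.pre = 17  [terminal]
27. n19.val = "xv"  [terminal]
28. n20.pre = 18  [terminal]
29. n17.lab = "mm"  ["m" ++ D.lim]
30. n17.mk = false  [a₀.pre > 17]
31. n11.cnt = -7  [if D.mk then C.depth else A.mk]
32. n0.cnt = -2  [A₀.cnt - 27]
33. n0.live = -2  [A₁.cnt + 5]
34. n0.hot = -9  [-9]
35. n0.pre = 24  [A₀.cnt - 1]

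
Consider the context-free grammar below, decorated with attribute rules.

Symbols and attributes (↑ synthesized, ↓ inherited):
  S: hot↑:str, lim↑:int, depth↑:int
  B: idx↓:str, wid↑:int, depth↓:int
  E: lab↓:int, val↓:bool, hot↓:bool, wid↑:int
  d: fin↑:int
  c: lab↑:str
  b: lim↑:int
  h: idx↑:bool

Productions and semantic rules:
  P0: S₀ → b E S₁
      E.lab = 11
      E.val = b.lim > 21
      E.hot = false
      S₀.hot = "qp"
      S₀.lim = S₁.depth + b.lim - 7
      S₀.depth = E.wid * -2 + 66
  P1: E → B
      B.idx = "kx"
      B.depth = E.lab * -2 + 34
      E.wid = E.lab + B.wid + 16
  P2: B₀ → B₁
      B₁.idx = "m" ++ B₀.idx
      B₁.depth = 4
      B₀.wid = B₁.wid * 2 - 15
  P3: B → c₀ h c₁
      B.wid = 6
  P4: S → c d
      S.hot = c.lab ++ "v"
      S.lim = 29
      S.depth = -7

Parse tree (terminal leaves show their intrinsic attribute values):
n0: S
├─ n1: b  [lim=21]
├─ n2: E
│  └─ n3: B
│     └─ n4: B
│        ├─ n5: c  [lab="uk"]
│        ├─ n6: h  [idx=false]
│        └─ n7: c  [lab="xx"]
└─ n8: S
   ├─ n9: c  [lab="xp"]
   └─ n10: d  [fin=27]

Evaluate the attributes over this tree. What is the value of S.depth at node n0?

18

1. n1.lim = 21  [terminal]
2. n2.lab = 11  [11]
3. n2.val = false  [b.lim > 21]
4. n2.hot = false  [false]
5. n3.idx = "kx"  ["kx"]
6. n3.depth = 12  [E.lab * -2 + 34]
7. n4.idx = "mkx"  ["m" ++ B₀.idx]
8. n4.depth = 4  [4]
9. n5.lab = "uk"  [terminal]
10. n6.idx = false  [terminal]
11. n7.lab = "xx"  [terminal]
12. n4.wid = 6  [6]
13. n3.wid = -3  [B₁.wid * 2 - 15]
14. n2.wid = 24  [E.lab + B.wid + 16]
15. n9.lab = "xp"  [terminal]
16. n10.fin = 27  [terminal]
17. n8.hot = "xpv"  [c.lab ++ "v"]
18. n8.lim = 29  [29]
19. n8.depth = -7  [-7]
20. n0.hot = "qp"  ["qp"]
21. n0.lim = 7  [S₁.depth + b.lim - 7]
22. n0.depth = 18  [E.wid * -2 + 66]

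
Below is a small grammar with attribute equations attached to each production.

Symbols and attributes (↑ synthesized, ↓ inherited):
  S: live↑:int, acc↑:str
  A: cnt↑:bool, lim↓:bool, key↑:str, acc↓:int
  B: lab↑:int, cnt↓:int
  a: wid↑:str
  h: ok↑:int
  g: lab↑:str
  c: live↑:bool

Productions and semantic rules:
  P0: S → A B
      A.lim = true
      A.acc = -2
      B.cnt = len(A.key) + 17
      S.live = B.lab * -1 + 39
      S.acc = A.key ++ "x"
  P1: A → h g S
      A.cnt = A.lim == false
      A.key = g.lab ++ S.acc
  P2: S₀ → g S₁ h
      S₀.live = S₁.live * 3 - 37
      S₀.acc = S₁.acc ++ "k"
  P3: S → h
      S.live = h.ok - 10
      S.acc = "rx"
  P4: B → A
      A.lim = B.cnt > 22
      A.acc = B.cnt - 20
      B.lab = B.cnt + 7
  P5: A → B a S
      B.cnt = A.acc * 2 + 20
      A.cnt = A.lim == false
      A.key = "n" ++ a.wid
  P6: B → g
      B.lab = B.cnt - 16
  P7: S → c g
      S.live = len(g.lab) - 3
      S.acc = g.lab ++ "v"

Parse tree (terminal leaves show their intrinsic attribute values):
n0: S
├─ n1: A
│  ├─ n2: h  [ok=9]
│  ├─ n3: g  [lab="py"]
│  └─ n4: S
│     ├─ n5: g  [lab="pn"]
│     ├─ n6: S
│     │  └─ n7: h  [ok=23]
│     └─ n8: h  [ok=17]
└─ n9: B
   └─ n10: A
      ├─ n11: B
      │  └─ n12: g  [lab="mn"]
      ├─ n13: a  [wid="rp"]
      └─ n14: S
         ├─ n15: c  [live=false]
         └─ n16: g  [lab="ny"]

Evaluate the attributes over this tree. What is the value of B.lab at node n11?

8

1. n1.lim = true  [true]
2. n1.acc = -2  [-2]
3. n2.ok = 9  [terminal]
4. n3.lab = "py"  [terminal]
5. n5.lab = "pn"  [terminal]
6. n7.ok = 23  [terminal]
7. n6.live = 13  [h.ok - 10]
8. n6.acc = "rx"  ["rx"]
9. n8.ok = 17  [terminal]
10. n4.live = 2  [S₁.live * 3 - 37]
11. n4.acc = "rxk"  [S₁.acc ++ "k"]
12. n1.cnt = false  [A.lim == false]
13. n1.key = "pyrxk"  [g.lab ++ S.acc]
14. n9.cnt = 22  [len(A.key) + 17]
15. n10.lim = false  [B.cnt > 22]
16. n10.acc = 2  [B.cnt - 20]
17. n11.cnt = 24  [A.acc * 2 + 20]
18. n12.lab = "mn"  [terminal]
19. n11.lab = 8  [B.cnt - 16]
20. n13.wid = "rp"  [terminal]
21. n15.live = false  [terminal]
22. n16.lab = "ny"  [terminal]
23. n14.live = -1  [len(g.lab) - 3]
24. n14.acc = "nyv"  [g.lab ++ "v"]
25. n10.cnt = true  [A.lim == false]
26. n10.key = "nrp"  ["n" ++ a.wid]
27. n9.lab = 29  [B.cnt + 7]
28. n0.live = 10  [B.lab * -1 + 39]
29. n0.acc = "pyrxkx"  [A.key ++ "x"]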